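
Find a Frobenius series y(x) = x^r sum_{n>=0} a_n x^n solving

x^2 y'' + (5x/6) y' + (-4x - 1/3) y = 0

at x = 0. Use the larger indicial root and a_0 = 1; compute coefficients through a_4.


Write in Frobenius form y'' + (p(x)/x) y' + (q(x)/x^2) y = 0:
  p(x) = 5/6,  q(x) = -4x - 1/3.
Indicial equation: r(r-1) + (5/6) r + (-1/3) = 0 -> roots r_1 = 2/3, r_2 = -1/2.
Take r = r_1 = 2/3. Let y(x) = x^r sum_{n>=0} a_n x^n with a_0 = 1.
Substitute y = x^r sum a_n x^n and match x^{r+n}. The recurrence is
  D(n) a_n - 4 a_{n-1} = 0,  where D(n) = (r+n)(r+n-1) + (5/6)(r+n) + (-1/3).
  a_n = 4 / D(n) * a_{n-1}.
Since the indicial polynomial factors as (r - r_1)(r - r_2), D(n) = (r_1 + n - r_1)(r_1 + n - r_2) = n(n + 7/6).
Evaluating step by step (a_0 = 1):
  n = 1: D(1) = 1(1 + 7/6) = 13/6; numerator = 4(1) = 4; a_1 = (4)/(13/6) = 24/13
  n = 2: D(2) = 2(2 + 7/6) = 19/3; numerator = 4(24/13) = 96/13; a_2 = (96/13)/(19/3) = 288/247
  n = 3: D(3) = 3(3 + 7/6) = 25/2; numerator = 4(288/247) = 1152/247; a_3 = (1152/247)/(25/2) = 2304/6175
  n = 4: D(4) = 4(4 + 7/6) = 62/3; numerator = 4(2304/6175) = 9216/6175; a_4 = (9216/6175)/(62/3) = 13824/191425

r = 2/3; a_0 = 1; a_1 = 24/13; a_2 = 288/247; a_3 = 2304/6175; a_4 = 13824/191425


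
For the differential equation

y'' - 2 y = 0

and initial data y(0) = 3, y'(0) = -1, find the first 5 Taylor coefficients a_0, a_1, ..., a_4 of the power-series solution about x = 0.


Ansatz: y(x) = sum_{n>=0} a_n x^n, so y'(x) = sum_{n>=1} n a_n x^(n-1) and y''(x) = sum_{n>=2} n(n-1) a_n x^(n-2).
Substitute into P(x) y'' + Q(x) y' + R(x) y = 0 with P(x) = 1, Q(x) = 0, R(x) = -2, and match powers of x.
Initial conditions: a_0 = 3, a_1 = -1.
Setting the coefficient of each power of x to zero and solving order by order (substituting the coefficients already found):
  x^0: 2 a_2 - 2 a_0 = 0  ->  2 a_2 = 2 a_0 = 6  ->  a_2 = 3
  x^1: 6 a_3 - 2 a_1 = 0  ->  6 a_3 = 2 a_1 = -2  ->  a_3 = -1/3
  x^2: 12 a_4 - 2 a_2 = 0  ->  12 a_4 = 2 a_2 = 6  ->  a_4 = 1/2
Truncated series: y(x) = 3 - x + 3 x^2 - (1/3) x^3 + (1/2) x^4 + O(x^5).

a_0 = 3; a_1 = -1; a_2 = 3; a_3 = -1/3; a_4 = 1/2


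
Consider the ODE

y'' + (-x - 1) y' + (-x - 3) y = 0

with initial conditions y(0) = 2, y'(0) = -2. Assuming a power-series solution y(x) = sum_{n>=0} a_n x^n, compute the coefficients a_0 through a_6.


Ansatz: y(x) = sum_{n>=0} a_n x^n, so y'(x) = sum_{n>=1} n a_n x^(n-1) and y''(x) = sum_{n>=2} n(n-1) a_n x^(n-2).
Substitute into P(x) y'' + Q(x) y' + R(x) y = 0 with P(x) = 1, Q(x) = -x - 1, R(x) = -x - 3, and match powers of x.
Initial conditions: a_0 = 2, a_1 = -2.
Setting the coefficient of each power of x to zero and solving order by order (substituting the coefficients already found):
  x^0: 2 a_2 - a_1 - 3 a_0 = 0  ->  2 a_2 = a_1 + 3 a_0 = 4  ->  a_2 = 2
  x^1: 6 a_3 - 2 a_2 - 4 a_1 - a_0 = 0  ->  6 a_3 = 2 a_2 + 4 a_1 + a_0 = -2  ->  a_3 = -1/3
  x^2: 12 a_4 - 3 a_3 - 5 a_2 - a_1 = 0  ->  12 a_4 = 3 a_3 + 5 a_2 + a_1 = 7  ->  a_4 = 7/12
  x^3: 20 a_5 - 4 a_4 - 6 a_3 - a_2 = 0  ->  20 a_5 = 4 a_4 + 6 a_3 + a_2 = 7/3  ->  a_5 = 7/60
  x^4: 30 a_6 - 5 a_5 - 7 a_4 - a_3 = 0  ->  30 a_6 = 5 a_5 + 7 a_4 + a_3 = 13/3  ->  a_6 = 13/90
Truncated series: y(x) = 2 - 2 x + 2 x^2 - (1/3) x^3 + (7/12) x^4 + (7/60) x^5 + (13/90) x^6 + O(x^7).

a_0 = 2; a_1 = -2; a_2 = 2; a_3 = -1/3; a_4 = 7/12; a_5 = 7/60; a_6 = 13/90


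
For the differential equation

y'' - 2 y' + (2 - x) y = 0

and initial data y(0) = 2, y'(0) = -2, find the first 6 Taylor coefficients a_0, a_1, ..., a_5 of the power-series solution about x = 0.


Ansatz: y(x) = sum_{n>=0} a_n x^n, so y'(x) = sum_{n>=1} n a_n x^(n-1) and y''(x) = sum_{n>=2} n(n-1) a_n x^(n-2).
Substitute into P(x) y'' + Q(x) y' + R(x) y = 0 with P(x) = 1, Q(x) = -2, R(x) = 2 - x, and match powers of x.
Initial conditions: a_0 = 2, a_1 = -2.
Setting the coefficient of each power of x to zero and solving order by order (substituting the coefficients already found):
  x^0: 2 a_2 - 2 a_1 + 2 a_0 = 0  ->  2 a_2 = 2 a_1 - 2 a_0 = -8  ->  a_2 = -4
  x^1: 6 a_3 - 4 a_2 + 2 a_1 - a_0 = 0  ->  6 a_3 = 4 a_2 - 2 a_1 + a_0 = -10  ->  a_3 = -5/3
  x^2: 12 a_4 - 6 a_3 + 2 a_2 - a_1 = 0  ->  12 a_4 = 6 a_3 - 2 a_2 + a_1 = -4  ->  a_4 = -1/3
  x^3: 20 a_5 - 8 a_4 + 2 a_3 - a_2 = 0  ->  20 a_5 = 8 a_4 - 2 a_3 + a_2 = -10/3  ->  a_5 = -1/6
Truncated series: y(x) = 2 - 2 x - 4 x^2 - (5/3) x^3 - (1/3) x^4 - (1/6) x^5 + O(x^6).

a_0 = 2; a_1 = -2; a_2 = -4; a_3 = -5/3; a_4 = -1/3; a_5 = -1/6


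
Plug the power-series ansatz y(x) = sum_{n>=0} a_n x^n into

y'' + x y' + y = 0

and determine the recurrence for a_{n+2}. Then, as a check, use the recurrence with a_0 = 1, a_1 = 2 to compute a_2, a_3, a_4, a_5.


Substitute y = sum_n a_n x^n.
y''(x) has coefficient (n+2)(n+1) a_{n+2} at x^n;
x y'(x) has coefficient n a_n at x^n (shift);
y(x) has coefficient 1 a_n at x^n.
Matching x^n: (n+2)(n+1) a_{n+2} + (n + 1) a_n = 0.
Thus a_{n+2} = (-n - 1) / ((n+1)(n+2)) * a_n.

Check with a_0 = 1, a_1 = 2 (apply the recurrence for n = 0, 1, 2, 3): a_0 = 1, a_1 = 2, a_2 = -1/2, a_3 = -2/3, a_4 = 1/8, a_5 = 2/15.

a_(n+2) = (-n - 1) / ((n+1)(n+2)) * a_n; check: a_0 = 1, a_1 = 2, a_2 = -1/2, a_3 = -2/3, a_4 = 1/8, a_5 = 2/15


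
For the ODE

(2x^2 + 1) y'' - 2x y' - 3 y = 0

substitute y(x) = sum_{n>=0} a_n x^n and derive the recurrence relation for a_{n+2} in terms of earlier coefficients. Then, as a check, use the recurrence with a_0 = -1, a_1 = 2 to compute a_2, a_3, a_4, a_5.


Substitute y = sum_n a_n x^n.
(1 + 2 x^2) y'' contributes (n+2)(n+1) a_{n+2} + 2 n(n-1) a_n at x^n.
-2 x y'(x) contributes -2 n a_n at x^n.
-3 y(x) contributes -3 a_n at x^n.
Matching x^n: (n+2)(n+1) a_{n+2} + (2 n(n-1) - 2 n - 3) a_n = 0.
Thus a_{n+2} = (-2 n(n-1) + 2 n + 3) / ((n+1)(n+2)) * a_n.

Check with a_0 = -1, a_1 = 2 (apply the recurrence for n = 0, 1, 2, 3): a_0 = -1, a_1 = 2, a_2 = -3/2, a_3 = 5/3, a_4 = -3/8, a_5 = -1/4.

a_(n+2) = (-2 n(n-1) + 2 n + 3) / ((n+1)(n+2)) * a_n; check: a_0 = -1, a_1 = 2, a_2 = -3/2, a_3 = 5/3, a_4 = -3/8, a_5 = -1/4


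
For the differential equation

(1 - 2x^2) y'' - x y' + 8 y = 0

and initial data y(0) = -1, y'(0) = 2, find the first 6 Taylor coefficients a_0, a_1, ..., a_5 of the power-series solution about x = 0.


Ansatz: y(x) = sum_{n>=0} a_n x^n, so y'(x) = sum_{n>=1} n a_n x^(n-1) and y''(x) = sum_{n>=2} n(n-1) a_n x^(n-2).
Substitute into P(x) y'' + Q(x) y' + R(x) y = 0 with P(x) = 1 - 2x^2, Q(x) = -x, R(x) = 8, and match powers of x.
Initial conditions: a_0 = -1, a_1 = 2.
Setting the coefficient of each power of x to zero and solving order by order (substituting the coefficients already found):
  x^0: 2 a_2 + 8 a_0 = 0  ->  2 a_2 = -8 a_0 = 8  ->  a_2 = 4
  x^1: 6 a_3 + 7 a_1 = 0  ->  6 a_3 = -7 a_1 = -14  ->  a_3 = -7/3
  x^2: 12 a_4 + 2 a_2 = 0  ->  12 a_4 = -2 a_2 = -8  ->  a_4 = -2/3
  x^3: 20 a_5 - 7 a_3 = 0  ->  20 a_5 = 7 a_3 = -49/3  ->  a_5 = -49/60
Truncated series: y(x) = -1 + 2 x + 4 x^2 - (7/3) x^3 - (2/3) x^4 - (49/60) x^5 + O(x^6).

a_0 = -1; a_1 = 2; a_2 = 4; a_3 = -7/3; a_4 = -2/3; a_5 = -49/60


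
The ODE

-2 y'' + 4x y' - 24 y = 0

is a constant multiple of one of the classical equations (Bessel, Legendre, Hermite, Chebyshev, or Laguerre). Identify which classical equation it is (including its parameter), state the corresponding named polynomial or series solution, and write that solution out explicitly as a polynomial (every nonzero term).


All three coefficients share the factor -2; dividing through by -2 gives  y'' - 2x y' + 12 y = 0.
This matches the Hermite equation y'' - 2x y' + 2n y = 0 with 2n = 12, so n = 6; the polynomial solution is H_6(x).
With y = sum_k a_k x^k, matching x^k gives (k+2)(k+1) a_{k+2} = 2(k - n) a_k = 2(k - 6) a_k. The right side vanishes at k = 6, so the series with the parity of 6 terminates at degree 6.
Standard normalization: leading coefficient of H_n is 2^n, so a_6 = 2^6 = 64. Work downward with a_k = (k+1)(k+2) a_{k+2} / (2(k - n)):
  a_4 = (5)(6)(64) / (2(4 - 6)) = 1920/(-4) = -480
  a_2 = (3)(4)(-480) / (2(2 - 6)) = -5760/(-8) = 720
  a_0 = (1)(2)(720) / (2(0 - 6)) = 1440/(-12) = -120
Hence H_6(x) = 64 x^6 - 480 x^4 + 720 x^2 - 120.

H_6(x); series = 64 x^6 - 480 x^4 + 720 x^2 - 120


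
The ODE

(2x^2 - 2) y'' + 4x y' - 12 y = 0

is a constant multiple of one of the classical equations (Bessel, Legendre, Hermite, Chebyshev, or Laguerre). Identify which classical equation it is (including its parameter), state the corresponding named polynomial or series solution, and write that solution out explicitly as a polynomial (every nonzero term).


All three coefficients share the factor -2; dividing through by -2 gives  (1 - x^2) y'' - 2x y' + 6 y = 0.
This matches the Legendre equation (1 - x^2) y'' - 2x y' + n(n+1) y = 0 (note the -2x y' term) with n(n+1) = 6, so n = 2; the polynomial solution is P_2(x).
With y = sum_k a_k x^k, matching x^k gives (k+2)(k+1) a_{k+2} = [k(k+1) - n(n+1)] a_k = (k - 2)(k + 3) a_k. The right side vanishes at k = 2, so the series with the parity of 2 terminates at degree 2.
Standard normalization (P_n(1) = 1): leading coefficient (2n)!/(2^n (n!)^2) = 24/(4*4) = 3/2, so a_2 = 3/2. Work downward with a_k = (k+1)(k+2) a_{k+2} / ((k - 2)(k + 3)):
  a_0 = (1)(2)(3/2) / ((0 - 2)(0 + 3)) = 3/(-6) = -1/2
Hence P_2(x) = 3 x^2/2 - 1/2.

P_2(x); series = 3 x^2/2 - 1/2


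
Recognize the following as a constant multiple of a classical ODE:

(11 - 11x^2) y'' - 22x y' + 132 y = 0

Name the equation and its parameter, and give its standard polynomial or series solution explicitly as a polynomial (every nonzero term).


All three coefficients share the factor 11; dividing through by 11 gives  (1 - x^2) y'' - 2x y' + 12 y = 0.
This matches the Legendre equation (1 - x^2) y'' - 2x y' + n(n+1) y = 0 (note the -2x y' term) with n(n+1) = 12, so n = 3; the polynomial solution is P_3(x).
With y = sum_k a_k x^k, matching x^k gives (k+2)(k+1) a_{k+2} = [k(k+1) - n(n+1)] a_k = (k - 3)(k + 4) a_k. The right side vanishes at k = 3, so the series with the parity of 3 terminates at degree 3.
Standard normalization (P_n(1) = 1): leading coefficient (2n)!/(2^n (n!)^2) = 720/(8*36) = 5/2, so a_3 = 5/2. Work downward with a_k = (k+1)(k+2) a_{k+2} / ((k - 3)(k + 4)):
  a_1 = (2)(3)(5/2) / ((1 - 3)(1 + 4)) = 15/(-10) = -3/2
Hence P_3(x) = 5 x^3/2 - 3 x/2.

P_3(x); series = 5 x^3/2 - 3 x/2


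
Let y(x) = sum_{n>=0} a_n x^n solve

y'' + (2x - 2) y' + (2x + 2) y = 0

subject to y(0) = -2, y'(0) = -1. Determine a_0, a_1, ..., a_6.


Ansatz: y(x) = sum_{n>=0} a_n x^n, so y'(x) = sum_{n>=1} n a_n x^(n-1) and y''(x) = sum_{n>=2} n(n-1) a_n x^(n-2).
Substitute into P(x) y'' + Q(x) y' + R(x) y = 0 with P(x) = 1, Q(x) = 2x - 2, R(x) = 2x + 2, and match powers of x.
Initial conditions: a_0 = -2, a_1 = -1.
Setting the coefficient of each power of x to zero and solving order by order (substituting the coefficients already found):
  x^0: 2 a_2 - 2 a_1 + 2 a_0 = 0  ->  2 a_2 = 2 a_1 - 2 a_0 = 2  ->  a_2 = 1
  x^1: 6 a_3 - 4 a_2 + 4 a_1 + 2 a_0 = 0  ->  6 a_3 = 4 a_2 - 4 a_1 - 2 a_0 = 12  ->  a_3 = 2
  x^2: 12 a_4 - 6 a_3 + 6 a_2 + 2 a_1 = 0  ->  12 a_4 = 6 a_3 - 6 a_2 - 2 a_1 = 8  ->  a_4 = 2/3
  x^3: 20 a_5 - 8 a_4 + 8 a_3 + 2 a_2 = 0  ->  20 a_5 = 8 a_4 - 8 a_3 - 2 a_2 = -38/3  ->  a_5 = -19/30
  x^4: 30 a_6 - 10 a_5 + 10 a_4 + 2 a_3 = 0  ->  30 a_6 = 10 a_5 - 10 a_4 - 2 a_3 = -17  ->  a_6 = -17/30
Truncated series: y(x) = -2 - x + x^2 + 2 x^3 + (2/3) x^4 - (19/30) x^5 - (17/30) x^6 + O(x^7).

a_0 = -2; a_1 = -1; a_2 = 1; a_3 = 2; a_4 = 2/3; a_5 = -19/30; a_6 = -17/30


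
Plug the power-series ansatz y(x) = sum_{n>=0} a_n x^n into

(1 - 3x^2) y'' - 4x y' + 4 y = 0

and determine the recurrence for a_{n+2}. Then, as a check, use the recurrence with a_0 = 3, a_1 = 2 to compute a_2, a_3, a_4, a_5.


Substitute y = sum_n a_n x^n.
(1 - 3 x^2) y'' contributes (n+2)(n+1) a_{n+2} - 3 n(n-1) a_n at x^n.
-4 x y'(x) contributes -4 n a_n at x^n.
4 y(x) contributes 4 a_n at x^n.
Matching x^n: (n+2)(n+1) a_{n+2} + (-3 n(n-1) - 4 n + 4) a_n = 0.
Thus a_{n+2} = (3 n(n-1) + 4 n - 4) / ((n+1)(n+2)) * a_n.

Check with a_0 = 3, a_1 = 2 (apply the recurrence for n = 0, 1, 2, 3): a_0 = 3, a_1 = 2, a_2 = -6, a_3 = 0, a_4 = -5, a_5 = 0.

a_(n+2) = (3 n(n-1) + 4 n - 4) / ((n+1)(n+2)) * a_n; check: a_0 = 3, a_1 = 2, a_2 = -6, a_3 = 0, a_4 = -5, a_5 = 0


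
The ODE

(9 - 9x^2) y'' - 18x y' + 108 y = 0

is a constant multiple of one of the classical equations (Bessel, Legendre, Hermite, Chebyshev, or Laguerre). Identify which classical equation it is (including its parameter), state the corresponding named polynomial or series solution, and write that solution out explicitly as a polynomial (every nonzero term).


All three coefficients share the factor 9; dividing through by 9 gives  (1 - x^2) y'' - 2x y' + 12 y = 0.
This matches the Legendre equation (1 - x^2) y'' - 2x y' + n(n+1) y = 0 (note the -2x y' term) with n(n+1) = 12, so n = 3; the polynomial solution is P_3(x).
With y = sum_k a_k x^k, matching x^k gives (k+2)(k+1) a_{k+2} = [k(k+1) - n(n+1)] a_k = (k - 3)(k + 4) a_k. The right side vanishes at k = 3, so the series with the parity of 3 terminates at degree 3.
Standard normalization (P_n(1) = 1): leading coefficient (2n)!/(2^n (n!)^2) = 720/(8*36) = 5/2, so a_3 = 5/2. Work downward with a_k = (k+1)(k+2) a_{k+2} / ((k - 3)(k + 4)):
  a_1 = (2)(3)(5/2) / ((1 - 3)(1 + 4)) = 15/(-10) = -3/2
Hence P_3(x) = 5 x^3/2 - 3 x/2.

P_3(x); series = 5 x^3/2 - 3 x/2


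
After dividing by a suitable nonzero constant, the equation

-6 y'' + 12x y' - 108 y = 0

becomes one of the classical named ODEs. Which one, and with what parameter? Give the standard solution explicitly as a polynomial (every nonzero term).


All three coefficients share the factor -6; dividing through by -6 gives  y'' - 2x y' + 18 y = 0.
This matches the Hermite equation y'' - 2x y' + 2n y = 0 with 2n = 18, so n = 9; the polynomial solution is H_9(x).
With y = sum_k a_k x^k, matching x^k gives (k+2)(k+1) a_{k+2} = 2(k - n) a_k = 2(k - 9) a_k. The right side vanishes at k = 9, so the series with the parity of 9 terminates at degree 9.
Standard normalization: leading coefficient of H_n is 2^n, so a_9 = 2^9 = 512. Work downward with a_k = (k+1)(k+2) a_{k+2} / (2(k - n)):
  a_7 = (8)(9)(512) / (2(7 - 9)) = 36864/(-4) = -9216
  a_5 = (6)(7)(-9216) / (2(5 - 9)) = -387072/(-8) = 48384
  a_3 = (4)(5)(48384) / (2(3 - 9)) = 967680/(-12) = -80640
  a_1 = (2)(3)(-80640) / (2(1 - 9)) = -483840/(-16) = 30240
Hence H_9(x) = 512 x^9 - 9216 x^7 + 48384 x^5 - 80640 x^3 + 30240 x.

H_9(x); series = 512 x^9 - 9216 x^7 + 48384 x^5 - 80640 x^3 + 30240 x


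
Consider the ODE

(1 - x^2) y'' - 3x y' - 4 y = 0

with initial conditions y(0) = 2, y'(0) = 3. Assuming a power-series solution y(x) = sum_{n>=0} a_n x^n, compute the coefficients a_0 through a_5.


Ansatz: y(x) = sum_{n>=0} a_n x^n, so y'(x) = sum_{n>=1} n a_n x^(n-1) and y''(x) = sum_{n>=2} n(n-1) a_n x^(n-2).
Substitute into P(x) y'' + Q(x) y' + R(x) y = 0 with P(x) = 1 - x^2, Q(x) = -3x, R(x) = -4, and match powers of x.
Initial conditions: a_0 = 2, a_1 = 3.
Setting the coefficient of each power of x to zero and solving order by order (substituting the coefficients already found):
  x^0: 2 a_2 - 4 a_0 = 0  ->  2 a_2 = 4 a_0 = 8  ->  a_2 = 4
  x^1: 6 a_3 - 7 a_1 = 0  ->  6 a_3 = 7 a_1 = 21  ->  a_3 = 7/2
  x^2: 12 a_4 - 12 a_2 = 0  ->  12 a_4 = 12 a_2 = 48  ->  a_4 = 4
  x^3: 20 a_5 - 19 a_3 = 0  ->  20 a_5 = 19 a_3 = 133/2  ->  a_5 = 133/40
Truncated series: y(x) = 2 + 3 x + 4 x^2 + (7/2) x^3 + 4 x^4 + (133/40) x^5 + O(x^6).

a_0 = 2; a_1 = 3; a_2 = 4; a_3 = 7/2; a_4 = 4; a_5 = 133/40


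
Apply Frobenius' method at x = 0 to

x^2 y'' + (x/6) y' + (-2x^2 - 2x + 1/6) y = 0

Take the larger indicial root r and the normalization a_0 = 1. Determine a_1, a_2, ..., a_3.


Write in Frobenius form y'' + (p(x)/x) y' + (q(x)/x^2) y = 0:
  p(x) = 1/6,  q(x) = -2x^2 - 2x + 1/6.
Indicial equation: r(r-1) + (1/6) r + (1/6) = 0 -> roots r_1 = 1/2, r_2 = 1/3.
Take r = r_1 = 1/2. Let y(x) = x^r sum_{n>=0} a_n x^n with a_0 = 1.
Substitute y = x^r sum a_n x^n and match x^{r+n}. The recurrence is
  D(n) a_n - 2 a_{n-1} - 2 a_{n-2} = 0,  where D(n) = (r+n)(r+n-1) + (1/6)(r+n) + (1/6).
  a_n = [2 a_{n-1} + 2 a_{n-2}] / D(n).
Since the indicial polynomial factors as (r - r_1)(r - r_2), D(n) = (r_1 + n - r_1)(r_1 + n - r_2) = n(n + 1/6).
Evaluating step by step (a_0 = 1):
  n = 1: D(1) = 1(1 + 1/6) = 7/6; numerator = 2(1) = 2; a_1 = (2)/(7/6) = 12/7
  n = 2: D(2) = 2(2 + 1/6) = 13/3; numerator = 2(12/7) + 2(1) = 38/7; a_2 = (38/7)/(13/3) = 114/91
  n = 3: D(3) = 3(3 + 1/6) = 19/2; numerator = 2(114/91) + 2(12/7) = 540/91; a_3 = (540/91)/(19/2) = 1080/1729

r = 1/2; a_0 = 1; a_1 = 12/7; a_2 = 114/91; a_3 = 1080/1729


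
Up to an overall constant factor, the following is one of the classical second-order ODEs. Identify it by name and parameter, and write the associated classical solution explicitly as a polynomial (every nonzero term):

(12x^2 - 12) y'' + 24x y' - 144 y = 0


All three coefficients share the factor -12; dividing through by -12 gives  (1 - x^2) y'' - 2x y' + 12 y = 0.
This matches the Legendre equation (1 - x^2) y'' - 2x y' + n(n+1) y = 0 (note the -2x y' term) with n(n+1) = 12, so n = 3; the polynomial solution is P_3(x).
With y = sum_k a_k x^k, matching x^k gives (k+2)(k+1) a_{k+2} = [k(k+1) - n(n+1)] a_k = (k - 3)(k + 4) a_k. The right side vanishes at k = 3, so the series with the parity of 3 terminates at degree 3.
Standard normalization (P_n(1) = 1): leading coefficient (2n)!/(2^n (n!)^2) = 720/(8*36) = 5/2, so a_3 = 5/2. Work downward with a_k = (k+1)(k+2) a_{k+2} / ((k - 3)(k + 4)):
  a_1 = (2)(3)(5/2) / ((1 - 3)(1 + 4)) = 15/(-10) = -3/2
Hence P_3(x) = 5 x^3/2 - 3 x/2.

P_3(x); series = 5 x^3/2 - 3 x/2


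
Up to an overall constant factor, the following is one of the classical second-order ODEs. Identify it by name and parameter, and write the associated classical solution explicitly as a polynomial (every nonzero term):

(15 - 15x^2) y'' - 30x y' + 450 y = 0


All three coefficients share the factor 15; dividing through by 15 gives  (1 - x^2) y'' - 2x y' + 30 y = 0.
This matches the Legendre equation (1 - x^2) y'' - 2x y' + n(n+1) y = 0 (note the -2x y' term) with n(n+1) = 30, so n = 5; the polynomial solution is P_5(x).
With y = sum_k a_k x^k, matching x^k gives (k+2)(k+1) a_{k+2} = [k(k+1) - n(n+1)] a_k = (k - 5)(k + 6) a_k. The right side vanishes at k = 5, so the series with the parity of 5 terminates at degree 5.
Standard normalization (P_n(1) = 1): leading coefficient (2n)!/(2^n (n!)^2) = 3628800/(32*14400) = 63/8, so a_5 = 63/8. Work downward with a_k = (k+1)(k+2) a_{k+2} / ((k - 5)(k + 6)):
  a_3 = (4)(5)(63/8) / ((3 - 5)(3 + 6)) = (315/2)/(-18) = -35/4
  a_1 = (2)(3)(-35/4) / ((1 - 5)(1 + 6)) = (-105/2)/(-28) = 15/8
Hence P_5(x) = 63 x^5/8 - 35 x^3/4 + 15 x/8.

P_5(x); series = 63 x^5/8 - 35 x^3/4 + 15 x/8


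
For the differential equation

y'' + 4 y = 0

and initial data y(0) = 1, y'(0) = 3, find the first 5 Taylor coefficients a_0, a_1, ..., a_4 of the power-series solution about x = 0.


Ansatz: y(x) = sum_{n>=0} a_n x^n, so y'(x) = sum_{n>=1} n a_n x^(n-1) and y''(x) = sum_{n>=2} n(n-1) a_n x^(n-2).
Substitute into P(x) y'' + Q(x) y' + R(x) y = 0 with P(x) = 1, Q(x) = 0, R(x) = 4, and match powers of x.
Initial conditions: a_0 = 1, a_1 = 3.
Setting the coefficient of each power of x to zero and solving order by order (substituting the coefficients already found):
  x^0: 2 a_2 + 4 a_0 = 0  ->  2 a_2 = -4 a_0 = -4  ->  a_2 = -2
  x^1: 6 a_3 + 4 a_1 = 0  ->  6 a_3 = -4 a_1 = -12  ->  a_3 = -2
  x^2: 12 a_4 + 4 a_2 = 0  ->  12 a_4 = -4 a_2 = 8  ->  a_4 = 2/3
Truncated series: y(x) = 1 + 3 x - 2 x^2 - 2 x^3 + (2/3) x^4 + O(x^5).

a_0 = 1; a_1 = 3; a_2 = -2; a_3 = -2; a_4 = 2/3


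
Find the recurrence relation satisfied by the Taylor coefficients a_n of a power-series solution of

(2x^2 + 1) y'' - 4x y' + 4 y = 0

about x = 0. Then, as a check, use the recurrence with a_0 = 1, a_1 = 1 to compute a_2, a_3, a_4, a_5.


Substitute y = sum_n a_n x^n.
(1 + 2 x^2) y'' contributes (n+2)(n+1) a_{n+2} + 2 n(n-1) a_n at x^n.
-4 x y'(x) contributes -4 n a_n at x^n.
4 y(x) contributes 4 a_n at x^n.
Matching x^n: (n+2)(n+1) a_{n+2} + (2 n(n-1) - 4 n + 4) a_n = 0.
Thus a_{n+2} = (-2 n(n-1) + 4 n - 4) / ((n+1)(n+2)) * a_n.

Check with a_0 = 1, a_1 = 1 (apply the recurrence for n = 0, 1, 2, 3): a_0 = 1, a_1 = 1, a_2 = -2, a_3 = 0, a_4 = 0, a_5 = 0.

a_(n+2) = (-2 n(n-1) + 4 n - 4) / ((n+1)(n+2)) * a_n; check: a_0 = 1, a_1 = 1, a_2 = -2, a_3 = 0, a_4 = 0, a_5 = 0


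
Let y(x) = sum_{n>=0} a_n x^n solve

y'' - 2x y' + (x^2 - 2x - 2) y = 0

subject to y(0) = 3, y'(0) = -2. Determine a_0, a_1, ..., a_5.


Ansatz: y(x) = sum_{n>=0} a_n x^n, so y'(x) = sum_{n>=1} n a_n x^(n-1) and y''(x) = sum_{n>=2} n(n-1) a_n x^(n-2).
Substitute into P(x) y'' + Q(x) y' + R(x) y = 0 with P(x) = 1, Q(x) = -2x, R(x) = x^2 - 2x - 2, and match powers of x.
Initial conditions: a_0 = 3, a_1 = -2.
Setting the coefficient of each power of x to zero and solving order by order (substituting the coefficients already found):
  x^0: 2 a_2 - 2 a_0 = 0  ->  2 a_2 = 2 a_0 = 6  ->  a_2 = 3
  x^1: 6 a_3 - 4 a_1 - 2 a_0 = 0  ->  6 a_3 = 4 a_1 + 2 a_0 = -2  ->  a_3 = -1/3
  x^2: 12 a_4 - 6 a_2 - 2 a_1 + a_0 = 0  ->  12 a_4 = 6 a_2 + 2 a_1 - a_0 = 11  ->  a_4 = 11/12
  x^3: 20 a_5 - 8 a_3 - 2 a_2 + a_1 = 0  ->  20 a_5 = 8 a_3 + 2 a_2 - a_1 = 16/3  ->  a_5 = 4/15
Truncated series: y(x) = 3 - 2 x + 3 x^2 - (1/3) x^3 + (11/12) x^4 + (4/15) x^5 + O(x^6).

a_0 = 3; a_1 = -2; a_2 = 3; a_3 = -1/3; a_4 = 11/12; a_5 = 4/15


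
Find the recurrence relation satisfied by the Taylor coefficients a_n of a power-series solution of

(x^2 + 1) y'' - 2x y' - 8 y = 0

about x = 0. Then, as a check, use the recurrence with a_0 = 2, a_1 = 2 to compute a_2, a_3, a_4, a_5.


Substitute y = sum_n a_n x^n.
(1 + 1 x^2) y'' contributes (n+2)(n+1) a_{n+2} + n(n-1) a_n at x^n.
-2 x y'(x) contributes -2 n a_n at x^n.
-8 y(x) contributes -8 a_n at x^n.
Matching x^n: (n+2)(n+1) a_{n+2} + (n(n-1) - 2 n - 8) a_n = 0.
Thus a_{n+2} = (-n(n-1) + 2 n + 8) / ((n+1)(n+2)) * a_n.

Check with a_0 = 2, a_1 = 2 (apply the recurrence for n = 0, 1, 2, 3): a_0 = 2, a_1 = 2, a_2 = 8, a_3 = 10/3, a_4 = 20/3, a_5 = 4/3.

a_(n+2) = (-n(n-1) + 2 n + 8) / ((n+1)(n+2)) * a_n; check: a_0 = 2, a_1 = 2, a_2 = 8, a_3 = 10/3, a_4 = 20/3, a_5 = 4/3


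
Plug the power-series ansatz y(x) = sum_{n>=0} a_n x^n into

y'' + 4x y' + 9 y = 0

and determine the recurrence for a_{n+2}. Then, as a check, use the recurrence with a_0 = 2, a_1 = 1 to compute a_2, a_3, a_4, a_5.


Substitute y = sum_n a_n x^n.
y''(x) has coefficient (n+2)(n+1) a_{n+2} at x^n;
4 x y'(x) has coefficient 4 n a_n at x^n (shift);
9 y(x) has coefficient 9 a_n at x^n.
Matching x^n: (n+2)(n+1) a_{n+2} + (4n + 9) a_n = 0.
Thus a_{n+2} = (-4n - 9) / ((n+1)(n+2)) * a_n.

Check with a_0 = 2, a_1 = 1 (apply the recurrence for n = 0, 1, 2, 3): a_0 = 2, a_1 = 1, a_2 = -9, a_3 = -13/6, a_4 = 51/4, a_5 = 91/40.

a_(n+2) = (-4n - 9) / ((n+1)(n+2)) * a_n; check: a_0 = 2, a_1 = 1, a_2 = -9, a_3 = -13/6, a_4 = 51/4, a_5 = 91/40


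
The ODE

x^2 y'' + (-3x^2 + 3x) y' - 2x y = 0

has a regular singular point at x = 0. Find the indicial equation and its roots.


Divide by x^2 to reach normal form y'' + P_1(x) y' + P_2(x) y = 0 with P_1(x) = -3 + 3/x and P_2(x) = -2/x.
x = 0 is a singular point because the y'-coefficient -3 + 3/x has a pole at x = 0 and the y-coefficient -2/x has a pole at x = 0.
It is a regular singular point because x P_1(x) = p(x) = 3 - 3x and x^2 P_2(x) = q(x) = -2x are polynomials, hence analytic at x = 0.
p(0) = 3,  q(0) = 0.
Indicial equation: r(r-1) + p(0) r + q(0) = 0, i.e. r^2 + (p(0) - 1) r + q(0) = 0, i.e. r^2 + 2 r = 0.
Discriminant: (2)^2 - 4(0) = 4, so r = (-2 ± 2)/2.
Solving: r_1 = 0, r_2 = -2.

indicial: r^2 + 2 r = 0; roots r_1 = 0, r_2 = -2


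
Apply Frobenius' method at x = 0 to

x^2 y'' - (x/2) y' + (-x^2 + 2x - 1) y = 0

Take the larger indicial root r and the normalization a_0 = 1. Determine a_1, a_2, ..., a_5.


Write in Frobenius form y'' + (p(x)/x) y' + (q(x)/x^2) y = 0:
  p(x) = -1/2,  q(x) = -x^2 + 2x - 1.
Indicial equation: r(r-1) + (-1/2) r + (-1) = 0 -> roots r_1 = 2, r_2 = -1/2.
Take r = r_1 = 2. Let y(x) = x^r sum_{n>=0} a_n x^n with a_0 = 1.
Substitute y = x^r sum a_n x^n and match x^{r+n}. The recurrence is
  D(n) a_n + 2 a_{n-1} - 1 a_{n-2} = 0,  where D(n) = (r+n)(r+n-1) + (-1/2)(r+n) + (-1).
  a_n = [-2 a_{n-1} + 1 a_{n-2}] / D(n).
Since the indicial polynomial factors as (r - r_1)(r - r_2), D(n) = (r_1 + n - r_1)(r_1 + n - r_2) = n(n + 5/2).
Evaluating step by step (a_0 = 1):
  n = 1: D(1) = 1(1 + 5/2) = 7/2; numerator = -2(1) = -2; a_1 = (-2)/(7/2) = -4/7
  n = 2: D(2) = 2(2 + 5/2) = 9; numerator = -2(-4/7) + 1(1) = 15/7; a_2 = (15/7)/(9) = 5/21
  n = 3: D(3) = 3(3 + 5/2) = 33/2; numerator = -2(5/21) + 1(-4/7) = -22/21; a_3 = (-22/21)/(33/2) = -4/63
  n = 4: D(4) = 4(4 + 5/2) = 26; numerator = -2(-4/63) + 1(5/21) = 23/63; a_4 = (23/63)/(26) = 23/1638
  n = 5: D(5) = 5(5 + 5/2) = 75/2; numerator = -2(23/1638) + 1(-4/63) = -25/273; a_5 = (-25/273)/(75/2) = -2/819

r = 2; a_0 = 1; a_1 = -4/7; a_2 = 5/21; a_3 = -4/63; a_4 = 23/1638; a_5 = -2/819


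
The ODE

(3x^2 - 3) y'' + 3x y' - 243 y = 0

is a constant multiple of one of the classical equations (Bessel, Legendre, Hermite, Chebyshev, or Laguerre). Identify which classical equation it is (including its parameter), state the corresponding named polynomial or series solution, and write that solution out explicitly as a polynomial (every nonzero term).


All three coefficients share the factor -3; dividing through by -3 gives  (1 - x^2) y'' - x y' + 81 y = 0.
This matches the Chebyshev equation (1 - x^2) y'' - x y' + n^2 y = 0 (note the -x y' term, not -2x y') with n^2 = 81, so n = 9; the polynomial solution is T_9(x).
With y = sum_k a_k x^k, matching x^k gives (k+2)(k+1) a_{k+2} = (k^2 - n^2) a_k = (k - 9)(k + 9) a_k. The right side vanishes at k = 9, so the series with the parity of 9 terminates at degree 9.
Standard normalization: leading coefficient of T_n is 2^(n-1), so a_9 = 2^8 = 256. Work downward with a_k = (k+1)(k+2) a_{k+2} / ((k - 9)(k + 9)):
  a_7 = (8)(9)(256) / ((7 - 9)(7 + 9)) = 18432/(-32) = -576
  a_5 = (6)(7)(-576) / ((5 - 9)(5 + 9)) = -24192/(-56) = 432
  a_3 = (4)(5)(432) / ((3 - 9)(3 + 9)) = 8640/(-72) = -120
  a_1 = (2)(3)(-120) / ((1 - 9)(1 + 9)) = -720/(-80) = 9
Hence T_9(x) = 256 x^9 - 576 x^7 + 432 x^5 - 120 x^3 + 9 x.

T_9(x); series = 256 x^9 - 576 x^7 + 432 x^5 - 120 x^3 + 9 x


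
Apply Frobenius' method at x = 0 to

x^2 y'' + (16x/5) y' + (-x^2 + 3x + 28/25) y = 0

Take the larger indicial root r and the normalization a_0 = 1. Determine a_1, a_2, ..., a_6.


Write in Frobenius form y'' + (p(x)/x) y' + (q(x)/x^2) y = 0:
  p(x) = 16/5,  q(x) = -x^2 + 3x + 28/25.
Indicial equation: r(r-1) + (16/5) r + (28/25) = 0 -> roots r_1 = -4/5, r_2 = -7/5.
Take r = r_1 = -4/5. Let y(x) = x^r sum_{n>=0} a_n x^n with a_0 = 1.
Substitute y = x^r sum a_n x^n and match x^{r+n}. The recurrence is
  D(n) a_n + 3 a_{n-1} - 1 a_{n-2} = 0,  where D(n) = (r+n)(r+n-1) + (16/5)(r+n) + (28/25).
  a_n = [-3 a_{n-1} + 1 a_{n-2}] / D(n).
Since the indicial polynomial factors as (r - r_1)(r - r_2), D(n) = (r_1 + n - r_1)(r_1 + n - r_2) = n(n + 3/5).
Evaluating step by step (a_0 = 1):
  n = 1: D(1) = 1(1 + 3/5) = 8/5; numerator = -3(1) = -3; a_1 = (-3)/(8/5) = -15/8
  n = 2: D(2) = 2(2 + 3/5) = 26/5; numerator = -3(-15/8) + 1(1) = 53/8; a_2 = (53/8)/(26/5) = 265/208
  n = 3: D(3) = 3(3 + 3/5) = 54/5; numerator = -3(265/208) + 1(-15/8) = -1185/208; a_3 = (-1185/208)/(54/5) = -1975/3744
  n = 4: D(4) = 4(4 + 3/5) = 92/5; numerator = -3(-1975/3744) + 1(265/208) = 3565/1248; a_4 = (3565/1248)/(92/5) = 775/4992
  n = 5: D(5) = 5(5 + 3/5) = 28; numerator = -3(775/4992) + 1(-1975/3744) = -14875/14976; a_5 = (-14875/14976)/(28) = -2125/59904
  n = 6: D(6) = 6(6 + 3/5) = 198/5; numerator = -3(-2125/59904) + 1(775/4992) = 5225/19968; a_6 = (5225/19968)/(198/5) = 2375/359424

r = -4/5; a_0 = 1; a_1 = -15/8; a_2 = 265/208; a_3 = -1975/3744; a_4 = 775/4992; a_5 = -2125/59904; a_6 = 2375/359424


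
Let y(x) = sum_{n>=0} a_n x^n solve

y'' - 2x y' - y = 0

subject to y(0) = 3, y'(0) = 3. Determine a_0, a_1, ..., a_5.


Ansatz: y(x) = sum_{n>=0} a_n x^n, so y'(x) = sum_{n>=1} n a_n x^(n-1) and y''(x) = sum_{n>=2} n(n-1) a_n x^(n-2).
Substitute into P(x) y'' + Q(x) y' + R(x) y = 0 with P(x) = 1, Q(x) = -2x, R(x) = -1, and match powers of x.
Initial conditions: a_0 = 3, a_1 = 3.
Setting the coefficient of each power of x to zero and solving order by order (substituting the coefficients already found):
  x^0: 2 a_2 - a_0 = 0  ->  2 a_2 = a_0 = 3  ->  a_2 = 3/2
  x^1: 6 a_3 - 3 a_1 = 0  ->  6 a_3 = 3 a_1 = 9  ->  a_3 = 3/2
  x^2: 12 a_4 - 5 a_2 = 0  ->  12 a_4 = 5 a_2 = 15/2  ->  a_4 = 5/8
  x^3: 20 a_5 - 7 a_3 = 0  ->  20 a_5 = 7 a_3 = 21/2  ->  a_5 = 21/40
Truncated series: y(x) = 3 + 3 x + (3/2) x^2 + (3/2) x^3 + (5/8) x^4 + (21/40) x^5 + O(x^6).

a_0 = 3; a_1 = 3; a_2 = 3/2; a_3 = 3/2; a_4 = 5/8; a_5 = 21/40


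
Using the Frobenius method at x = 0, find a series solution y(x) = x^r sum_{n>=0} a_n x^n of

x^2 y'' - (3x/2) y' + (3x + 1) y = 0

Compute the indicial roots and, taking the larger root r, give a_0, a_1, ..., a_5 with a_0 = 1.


Write in Frobenius form y'' + (p(x)/x) y' + (q(x)/x^2) y = 0:
  p(x) = -3/2,  q(x) = 3x + 1.
Indicial equation: r(r-1) + (-3/2) r + (1) = 0 -> roots r_1 = 2, r_2 = 1/2.
Take r = r_1 = 2. Let y(x) = x^r sum_{n>=0} a_n x^n with a_0 = 1.
Substitute y = x^r sum a_n x^n and match x^{r+n}. The recurrence is
  D(n) a_n + 3 a_{n-1} = 0,  where D(n) = (r+n)(r+n-1) + (-3/2)(r+n) + (1).
  a_n = -3 / D(n) * a_{n-1}.
Since the indicial polynomial factors as (r - r_1)(r - r_2), D(n) = (r_1 + n - r_1)(r_1 + n - r_2) = n(n + 3/2).
Evaluating step by step (a_0 = 1):
  n = 1: D(1) = 1(1 + 3/2) = 5/2; numerator = -3(1) = -3; a_1 = (-3)/(5/2) = -6/5
  n = 2: D(2) = 2(2 + 3/2) = 7; numerator = -3(-6/5) = 18/5; a_2 = (18/5)/(7) = 18/35
  n = 3: D(3) = 3(3 + 3/2) = 27/2; numerator = -3(18/35) = -54/35; a_3 = (-54/35)/(27/2) = -4/35
  n = 4: D(4) = 4(4 + 3/2) = 22; numerator = -3(-4/35) = 12/35; a_4 = (12/35)/(22) = 6/385
  n = 5: D(5) = 5(5 + 3/2) = 65/2; numerator = -3(6/385) = -18/385; a_5 = (-18/385)/(65/2) = -36/25025

r = 2; a_0 = 1; a_1 = -6/5; a_2 = 18/35; a_3 = -4/35; a_4 = 6/385; a_5 = -36/25025


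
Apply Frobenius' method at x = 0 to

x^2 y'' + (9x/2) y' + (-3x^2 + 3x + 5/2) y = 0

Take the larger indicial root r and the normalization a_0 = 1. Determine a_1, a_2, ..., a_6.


Write in Frobenius form y'' + (p(x)/x) y' + (q(x)/x^2) y = 0:
  p(x) = 9/2,  q(x) = -3x^2 + 3x + 5/2.
Indicial equation: r(r-1) + (9/2) r + (5/2) = 0 -> roots r_1 = -1, r_2 = -5/2.
Take r = r_1 = -1. Let y(x) = x^r sum_{n>=0} a_n x^n with a_0 = 1.
Substitute y = x^r sum a_n x^n and match x^{r+n}. The recurrence is
  D(n) a_n + 3 a_{n-1} - 3 a_{n-2} = 0,  where D(n) = (r+n)(r+n-1) + (9/2)(r+n) + (5/2).
  a_n = [-3 a_{n-1} + 3 a_{n-2}] / D(n).
Since the indicial polynomial factors as (r - r_1)(r - r_2), D(n) = (r_1 + n - r_1)(r_1 + n - r_2) = n(n + 3/2).
Evaluating step by step (a_0 = 1):
  n = 1: D(1) = 1(1 + 3/2) = 5/2; numerator = -3(1) = -3; a_1 = (-3)/(5/2) = -6/5
  n = 2: D(2) = 2(2 + 3/2) = 7; numerator = -3(-6/5) + 3(1) = 33/5; a_2 = (33/5)/(7) = 33/35
  n = 3: D(3) = 3(3 + 3/2) = 27/2; numerator = -3(33/35) + 3(-6/5) = -45/7; a_3 = (-45/7)/(27/2) = -10/21
  n = 4: D(4) = 4(4 + 3/2) = 22; numerator = -3(-10/21) + 3(33/35) = 149/35; a_4 = (149/35)/(22) = 149/770
  n = 5: D(5) = 5(5 + 3/2) = 65/2; numerator = -3(149/770) + 3(-10/21) = -221/110; a_5 = (-221/110)/(65/2) = -17/275
  n = 6: D(6) = 6(6 + 3/2) = 45; numerator = -3(-17/275) + 3(149/770) = 2949/3850; a_6 = (2949/3850)/(45) = 983/57750

r = -1; a_0 = 1; a_1 = -6/5; a_2 = 33/35; a_3 = -10/21; a_4 = 149/770; a_5 = -17/275; a_6 = 983/57750


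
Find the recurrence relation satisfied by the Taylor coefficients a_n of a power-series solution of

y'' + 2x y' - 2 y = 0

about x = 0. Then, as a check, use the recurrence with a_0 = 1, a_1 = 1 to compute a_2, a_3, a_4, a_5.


Substitute y = sum_n a_n x^n.
y''(x) has coefficient (n+2)(n+1) a_{n+2} at x^n;
2 x y'(x) has coefficient 2 n a_n at x^n (shift);
-2 y(x) has coefficient -2 a_n at x^n.
Matching x^n: (n+2)(n+1) a_{n+2} + (2n - 2) a_n = 0.
Thus a_{n+2} = (-2n + 2) / ((n+1)(n+2)) * a_n.

Check with a_0 = 1, a_1 = 1 (apply the recurrence for n = 0, 1, 2, 3): a_0 = 1, a_1 = 1, a_2 = 1, a_3 = 0, a_4 = -1/6, a_5 = 0.

a_(n+2) = (-2n + 2) / ((n+1)(n+2)) * a_n; check: a_0 = 1, a_1 = 1, a_2 = 1, a_3 = 0, a_4 = -1/6, a_5 = 0


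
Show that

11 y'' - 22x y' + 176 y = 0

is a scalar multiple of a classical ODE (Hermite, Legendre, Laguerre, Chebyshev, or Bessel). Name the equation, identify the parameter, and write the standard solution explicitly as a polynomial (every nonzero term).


All three coefficients share the factor 11; dividing through by 11 gives  y'' - 2x y' + 16 y = 0.
This matches the Hermite equation y'' - 2x y' + 2n y = 0 with 2n = 16, so n = 8; the polynomial solution is H_8(x).
With y = sum_k a_k x^k, matching x^k gives (k+2)(k+1) a_{k+2} = 2(k - n) a_k = 2(k - 8) a_k. The right side vanishes at k = 8, so the series with the parity of 8 terminates at degree 8.
Standard normalization: leading coefficient of H_n is 2^n, so a_8 = 2^8 = 256. Work downward with a_k = (k+1)(k+2) a_{k+2} / (2(k - n)):
  a_6 = (7)(8)(256) / (2(6 - 8)) = 14336/(-4) = -3584
  a_4 = (5)(6)(-3584) / (2(4 - 8)) = -107520/(-8) = 13440
  a_2 = (3)(4)(13440) / (2(2 - 8)) = 161280/(-12) = -13440
  a_0 = (1)(2)(-13440) / (2(0 - 8)) = -26880/(-16) = 1680
Hence H_8(x) = 256 x^8 - 3584 x^6 + 13440 x^4 - 13440 x^2 + 1680.

H_8(x); series = 256 x^8 - 3584 x^6 + 13440 x^4 - 13440 x^2 + 1680


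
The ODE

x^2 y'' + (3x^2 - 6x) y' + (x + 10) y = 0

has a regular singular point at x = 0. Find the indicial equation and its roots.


Divide by x^2 to reach normal form y'' + P_1(x) y' + P_2(x) y = 0 with P_1(x) = 3 - 6/x and P_2(x) = 1/x + 10/x^2.
x = 0 is a singular point because the y'-coefficient 3 - 6/x has a pole at x = 0 and the y-coefficient 1/x + 10/x^2 has a pole at x = 0.
It is a regular singular point because x P_1(x) = p(x) = 3x - 6 and x^2 P_2(x) = q(x) = x + 10 are polynomials, hence analytic at x = 0.
p(0) = -6,  q(0) = 10.
Indicial equation: r(r-1) + p(0) r + q(0) = 0, i.e. r^2 + (p(0) - 1) r + q(0) = 0, i.e. r^2 - 7 r + 10 = 0.
Discriminant: (-7)^2 - 4(10) = 9, so r = (7 ± 3)/2.
Solving: r_1 = 5, r_2 = 2.

indicial: r^2 - 7 r + 10 = 0; roots r_1 = 5, r_2 = 2


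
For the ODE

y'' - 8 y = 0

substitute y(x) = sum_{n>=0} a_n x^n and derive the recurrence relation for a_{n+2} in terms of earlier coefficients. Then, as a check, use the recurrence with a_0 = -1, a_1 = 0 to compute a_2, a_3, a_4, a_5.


Substitute y = sum_n a_n x^n into y'' + (const) y = 0.
y''(x) = sum_{n>=0} (n+2)(n+1) a_{n+2} x^n.
The ODE becomes sum_n [(n+2)(n+1) a_{n+2} - 8 a_n] x^n = 0.
Setting each coefficient to zero gives the recurrence:
  (n+2)(n+1) a_{n+2} - 8 a_n = 0,
  a_{n+2} = 8 / ((n+1)(n+2)) a_n.

Check with a_0 = -1, a_1 = 0 (apply the recurrence for n = 0, 1, 2, 3): a_0 = -1, a_1 = 0, a_2 = -4, a_3 = 0, a_4 = -8/3, a_5 = 0.

a_{n+2} = 8/((n+1)(n+2)) * a_n; check: a_0 = -1, a_1 = 0, a_2 = -4, a_3 = 0, a_4 = -8/3, a_5 = 0


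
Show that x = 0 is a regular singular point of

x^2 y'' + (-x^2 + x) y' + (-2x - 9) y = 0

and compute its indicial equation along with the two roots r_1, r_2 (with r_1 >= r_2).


Divide by x^2 to reach normal form y'' + P_1(x) y' + P_2(x) y = 0 with P_1(x) = -1 + 1/x and P_2(x) = -2/x - 9/x^2.
x = 0 is a singular point because the y'-coefficient -1 + 1/x has a pole at x = 0 and the y-coefficient -2/x - 9/x^2 has a pole at x = 0.
It is a regular singular point because x P_1(x) = p(x) = 1 - x and x^2 P_2(x) = q(x) = -2x - 9 are polynomials, hence analytic at x = 0.
p(0) = 1,  q(0) = -9.
Indicial equation: r(r-1) + p(0) r + q(0) = 0, i.e. r^2 + (p(0) - 1) r + q(0) = 0, i.e. r^2 - 9 = 0.
Discriminant: (0)^2 - 4(-9) = 36, so r = (0 ± 6)/2.
Solving: r_1 = 3, r_2 = -3.

indicial: r^2 - 9 = 0; roots r_1 = 3, r_2 = -3


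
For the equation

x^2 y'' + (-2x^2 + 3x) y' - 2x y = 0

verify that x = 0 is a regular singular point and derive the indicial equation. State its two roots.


Divide by x^2 to reach normal form y'' + P_1(x) y' + P_2(x) y = 0 with P_1(x) = -2 + 3/x and P_2(x) = -2/x.
x = 0 is a singular point because the y'-coefficient -2 + 3/x has a pole at x = 0 and the y-coefficient -2/x has a pole at x = 0.
It is a regular singular point because x P_1(x) = p(x) = 3 - 2x and x^2 P_2(x) = q(x) = -2x are polynomials, hence analytic at x = 0.
p(0) = 3,  q(0) = 0.
Indicial equation: r(r-1) + p(0) r + q(0) = 0, i.e. r^2 + (p(0) - 1) r + q(0) = 0, i.e. r^2 + 2 r = 0.
Discriminant: (2)^2 - 4(0) = 4, so r = (-2 ± 2)/2.
Solving: r_1 = 0, r_2 = -2.

indicial: r^2 + 2 r = 0; roots r_1 = 0, r_2 = -2


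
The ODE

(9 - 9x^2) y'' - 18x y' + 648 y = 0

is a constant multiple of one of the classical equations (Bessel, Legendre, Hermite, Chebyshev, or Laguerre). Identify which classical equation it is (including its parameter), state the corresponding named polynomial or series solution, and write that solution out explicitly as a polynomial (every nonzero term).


All three coefficients share the factor 9; dividing through by 9 gives  (1 - x^2) y'' - 2x y' + 72 y = 0.
This matches the Legendre equation (1 - x^2) y'' - 2x y' + n(n+1) y = 0 (note the -2x y' term) with n(n+1) = 72, so n = 8; the polynomial solution is P_8(x).
With y = sum_k a_k x^k, matching x^k gives (k+2)(k+1) a_{k+2} = [k(k+1) - n(n+1)] a_k = (k - 8)(k + 9) a_k. The right side vanishes at k = 8, so the series with the parity of 8 terminates at degree 8.
Standard normalization (P_n(1) = 1): leading coefficient (2n)!/(2^n (n!)^2) = 20922789888000/(256*1625702400) = 6435/128, so a_8 = 6435/128. Work downward with a_k = (k+1)(k+2) a_{k+2} / ((k - 8)(k + 9)):
  a_6 = (7)(8)(6435/128) / ((6 - 8)(6 + 9)) = (45045/16)/(-30) = -3003/32
  a_4 = (5)(6)(-3003/32) / ((4 - 8)(4 + 9)) = (-45045/16)/(-52) = 3465/64
  a_2 = (3)(4)(3465/64) / ((2 - 8)(2 + 9)) = (10395/16)/(-66) = -315/32
  a_0 = (1)(2)(-315/32) / ((0 - 8)(0 + 9)) = (-315/16)/(-72) = 35/128
Hence P_8(x) = 6435 x^8/128 - 3003 x^6/32 + 3465 x^4/64 - 315 x^2/32 + 35/128.

P_8(x); series = 6435 x^8/128 - 3003 x^6/32 + 3465 x^4/64 - 315 x^2/32 + 35/128


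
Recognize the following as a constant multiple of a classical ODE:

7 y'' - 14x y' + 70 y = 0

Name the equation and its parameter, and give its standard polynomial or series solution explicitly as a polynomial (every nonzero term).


All three coefficients share the factor 7; dividing through by 7 gives  y'' - 2x y' + 10 y = 0.
This matches the Hermite equation y'' - 2x y' + 2n y = 0 with 2n = 10, so n = 5; the polynomial solution is H_5(x).
With y = sum_k a_k x^k, matching x^k gives (k+2)(k+1) a_{k+2} = 2(k - n) a_k = 2(k - 5) a_k. The right side vanishes at k = 5, so the series with the parity of 5 terminates at degree 5.
Standard normalization: leading coefficient of H_n is 2^n, so a_5 = 2^5 = 32. Work downward with a_k = (k+1)(k+2) a_{k+2} / (2(k - n)):
  a_3 = (4)(5)(32) / (2(3 - 5)) = 640/(-4) = -160
  a_1 = (2)(3)(-160) / (2(1 - 5)) = -960/(-8) = 120
Hence H_5(x) = 32 x^5 - 160 x^3 + 120 x.

H_5(x); series = 32 x^5 - 160 x^3 + 120 x


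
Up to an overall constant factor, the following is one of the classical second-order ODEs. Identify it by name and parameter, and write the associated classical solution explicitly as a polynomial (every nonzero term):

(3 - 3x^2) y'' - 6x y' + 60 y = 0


All three coefficients share the factor 3; dividing through by 3 gives  (1 - x^2) y'' - 2x y' + 20 y = 0.
This matches the Legendre equation (1 - x^2) y'' - 2x y' + n(n+1) y = 0 (note the -2x y' term) with n(n+1) = 20, so n = 4; the polynomial solution is P_4(x).
With y = sum_k a_k x^k, matching x^k gives (k+2)(k+1) a_{k+2} = [k(k+1) - n(n+1)] a_k = (k - 4)(k + 5) a_k. The right side vanishes at k = 4, so the series with the parity of 4 terminates at degree 4.
Standard normalization (P_n(1) = 1): leading coefficient (2n)!/(2^n (n!)^2) = 40320/(16*576) = 35/8, so a_4 = 35/8. Work downward with a_k = (k+1)(k+2) a_{k+2} / ((k - 4)(k + 5)):
  a_2 = (3)(4)(35/8) / ((2 - 4)(2 + 5)) = (105/2)/(-14) = -15/4
  a_0 = (1)(2)(-15/4) / ((0 - 4)(0 + 5)) = (-15/2)/(-20) = 3/8
Hence P_4(x) = 35 x^4/8 - 15 x^2/4 + 3/8.

P_4(x); series = 35 x^4/8 - 15 x^2/4 + 3/8
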